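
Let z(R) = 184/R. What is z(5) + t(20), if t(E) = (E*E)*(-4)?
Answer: -7816/5 ≈ -1563.2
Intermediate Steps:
t(E) = -4*E**2 (t(E) = E**2*(-4) = -4*E**2)
z(5) + t(20) = 184/5 - 4*20**2 = 184*(1/5) - 4*400 = 184/5 - 1600 = -7816/5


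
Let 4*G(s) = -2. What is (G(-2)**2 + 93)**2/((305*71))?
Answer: 139129/346480 ≈ 0.40155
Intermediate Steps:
G(s) = -1/2 (G(s) = (1/4)*(-2) = -1/2)
(G(-2)**2 + 93)**2/((305*71)) = ((-1/2)**2 + 93)**2/((305*71)) = (1/4 + 93)**2/21655 = (373/4)**2*(1/21655) = (139129/16)*(1/21655) = 139129/346480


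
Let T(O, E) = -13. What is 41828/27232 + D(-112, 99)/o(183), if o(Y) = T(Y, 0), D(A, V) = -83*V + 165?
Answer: 54953957/88504 ≈ 620.92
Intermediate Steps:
D(A, V) = 165 - 83*V
o(Y) = -13
41828/27232 + D(-112, 99)/o(183) = 41828/27232 + (165 - 83*99)/(-13) = 41828*(1/27232) + (165 - 8217)*(-1/13) = 10457/6808 - 8052*(-1/13) = 10457/6808 + 8052/13 = 54953957/88504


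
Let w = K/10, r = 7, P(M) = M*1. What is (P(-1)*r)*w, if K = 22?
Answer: -77/5 ≈ -15.400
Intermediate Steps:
P(M) = M
w = 11/5 (w = 22/10 = 22*(1/10) = 11/5 ≈ 2.2000)
(P(-1)*r)*w = -1*7*(11/5) = -7*11/5 = -77/5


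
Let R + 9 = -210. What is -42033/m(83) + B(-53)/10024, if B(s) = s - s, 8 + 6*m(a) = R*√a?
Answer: -2017584/3980699 + 55231362*√83/3980699 ≈ 125.90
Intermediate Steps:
R = -219 (R = -9 - 210 = -219)
m(a) = -4/3 - 73*√a/2 (m(a) = -4/3 + (-219*√a)/6 = -4/3 - 73*√a/2)
B(s) = 0
-42033/m(83) + B(-53)/10024 = -42033/(-4/3 - 73*√83/2) + 0/10024 = -42033/(-4/3 - 73*√83/2) + 0*(1/10024) = -42033/(-4/3 - 73*√83/2) + 0 = -42033/(-4/3 - 73*√83/2)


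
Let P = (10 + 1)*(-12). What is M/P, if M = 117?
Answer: -39/44 ≈ -0.88636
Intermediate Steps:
P = -132 (P = 11*(-12) = -132)
M/P = 117/(-132) = 117*(-1/132) = -39/44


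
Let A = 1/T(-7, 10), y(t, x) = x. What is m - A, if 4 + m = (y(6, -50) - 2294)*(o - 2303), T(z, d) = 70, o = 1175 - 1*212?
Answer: 219866919/70 ≈ 3.1410e+6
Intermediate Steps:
o = 963 (o = 1175 - 212 = 963)
m = 3140956 (m = -4 + (-50 - 2294)*(963 - 2303) = -4 - 2344*(-1340) = -4 + 3140960 = 3140956)
A = 1/70 ≈ 0.014286
m - A = 3140956 - 1*1/70 = 3140956 - 1/70 = 219866919/70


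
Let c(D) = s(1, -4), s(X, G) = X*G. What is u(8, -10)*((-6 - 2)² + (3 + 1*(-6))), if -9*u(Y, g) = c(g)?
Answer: 244/9 ≈ 27.111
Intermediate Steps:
s(X, G) = G*X
c(D) = -4 (c(D) = -4*1 = -4)
u(Y, g) = 4/9 (u(Y, g) = -⅑*(-4) = 4/9)
u(8, -10)*((-6 - 2)² + (3 + 1*(-6))) = 4*((-6 - 2)² + (3 + 1*(-6)))/9 = 4*((-8)² + (3 - 6))/9 = 4*(64 - 3)/9 = (4/9)*61 = 244/9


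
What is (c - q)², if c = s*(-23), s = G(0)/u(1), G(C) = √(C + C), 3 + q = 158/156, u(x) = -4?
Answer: 24025/6084 ≈ 3.9489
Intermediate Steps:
q = -155/78 (q = -3 + 158/156 = -3 + 158*(1/156) = -3 + 79/78 = -155/78 ≈ -1.9872)
G(C) = √2*√C (G(C) = √(2*C) = √2*√C)
s = 0 (s = (√2*√0)/(-4) = (√2*0)*(-¼) = 0*(-¼) = 0)
c = 0 (c = 0*(-23) = 0)
(c - q)² = (0 - 1*(-155/78))² = (0 + 155/78)² = (155/78)² = 24025/6084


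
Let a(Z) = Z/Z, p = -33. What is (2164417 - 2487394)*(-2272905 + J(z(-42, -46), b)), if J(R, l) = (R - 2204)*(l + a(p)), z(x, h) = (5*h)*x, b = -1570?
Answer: 4512430845513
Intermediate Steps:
a(Z) = 1
z(x, h) = 5*h*x
J(R, l) = (1 + l)*(-2204 + R) (J(R, l) = (R - 2204)*(l + 1) = (-2204 + R)*(1 + l) = (1 + l)*(-2204 + R))
(2164417 - 2487394)*(-2272905 + J(z(-42, -46), b)) = (2164417 - 2487394)*(-2272905 + (-2204 + 5*(-46)*(-42) - 2204*(-1570) + (5*(-46)*(-42))*(-1570))) = -322977*(-2272905 + (-2204 + 9660 + 3460280 + 9660*(-1570))) = -322977*(-2272905 + (-2204 + 9660 + 3460280 - 15166200)) = -322977*(-2272905 - 11698464) = -322977*(-13971369) = 4512430845513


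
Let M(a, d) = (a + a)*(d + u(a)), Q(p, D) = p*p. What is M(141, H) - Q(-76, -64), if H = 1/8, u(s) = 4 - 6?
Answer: -25219/4 ≈ -6304.8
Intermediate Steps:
Q(p, D) = p²
u(s) = -2
H = ⅛ ≈ 0.12500
M(a, d) = 2*a*(-2 + d) (M(a, d) = (a + a)*(d - 2) = (2*a)*(-2 + d) = 2*a*(-2 + d))
M(141, H) - Q(-76, -64) = 2*141*(-2 + ⅛) - 1*(-76)² = 2*141*(-15/8) - 1*5776 = -2115/4 - 5776 = -25219/4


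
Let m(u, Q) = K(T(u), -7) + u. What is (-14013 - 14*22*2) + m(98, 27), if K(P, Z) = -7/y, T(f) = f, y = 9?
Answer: -130786/9 ≈ -14532.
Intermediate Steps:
K(P, Z) = -7/9
m(u, Q) = -7/9 + u
(-14013 - 14*22*2) + m(98, 27) = (-14013 - 14*22*2) + (-7/9 + 98) = (-14013 - 308*2) + 875/9 = (-14013 - 616) + 875/9 = -14629 + 875/9 = -130786/9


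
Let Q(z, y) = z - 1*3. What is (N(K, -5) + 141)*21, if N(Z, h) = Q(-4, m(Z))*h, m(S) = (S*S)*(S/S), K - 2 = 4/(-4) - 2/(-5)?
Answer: 3696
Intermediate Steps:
K = 7/5 (K = 2 + (4/(-4) - 2/(-5)) = 2 + (4*(-¼) - 2*(-⅕)) = 2 + (-1 + ⅖) = 2 - ⅗ = 7/5 ≈ 1.4000)
m(S) = S² (m(S) = S²*1 = S²)
Q(z, y) = -3 + z (Q(z, y) = z - 3 = -3 + z)
N(Z, h) = -7*h (N(Z, h) = (-3 - 4)*h = -7*h)
(N(K, -5) + 141)*21 = (-7*(-5) + 141)*21 = (35 + 141)*21 = 176*21 = 3696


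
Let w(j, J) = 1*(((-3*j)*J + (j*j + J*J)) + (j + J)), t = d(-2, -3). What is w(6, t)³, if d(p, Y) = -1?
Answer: 216000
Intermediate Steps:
t = -1
w(j, J) = J + j + J² + j² - 3*J*j (w(j, J) = 1*((-3*J*j + (j² + J²)) + (J + j)) = 1*((-3*J*j + (J² + j²)) + (J + j)) = 1*((J² + j² - 3*J*j) + (J + j)) = 1*(J + j + J² + j² - 3*J*j) = J + j + J² + j² - 3*J*j)
w(6, t)³ = (-1 + 6 + (-1)² + 6² - 3*(-1)*6)³ = (-1 + 6 + 1 + 36 + 18)³ = 60³ = 216000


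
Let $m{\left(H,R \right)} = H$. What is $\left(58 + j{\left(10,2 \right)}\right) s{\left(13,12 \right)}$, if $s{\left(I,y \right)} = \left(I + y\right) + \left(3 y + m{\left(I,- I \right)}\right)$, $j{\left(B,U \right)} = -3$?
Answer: $4070$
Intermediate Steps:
$s{\left(I,y \right)} = 2 I + 4 y$ ($s{\left(I,y \right)} = \left(I + y\right) + \left(3 y + I\right) = \left(I + y\right) + \left(I + 3 y\right) = 2 I + 4 y$)
$\left(58 + j{\left(10,2 \right)}\right) s{\left(13,12 \right)} = \left(58 - 3\right) \left(2 \cdot 13 + 4 \cdot 12\right) = 55 \left(26 + 48\right) = 55 \cdot 74 = 4070$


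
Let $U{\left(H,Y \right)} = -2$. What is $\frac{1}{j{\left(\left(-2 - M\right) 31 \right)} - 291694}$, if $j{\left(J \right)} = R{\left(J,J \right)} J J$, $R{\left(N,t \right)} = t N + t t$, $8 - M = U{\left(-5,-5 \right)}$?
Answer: $\frac{1}{38299971218} \approx 2.611 \cdot 10^{-11}$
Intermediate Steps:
$M = 10$ ($M = 8 - -2 = 8 + 2 = 10$)
$R{\left(N,t \right)} = t^{2} + N t$ ($R{\left(N,t \right)} = N t + t^{2} = t^{2} + N t$)
$j{\left(J \right)} = 2 J^{4}$ ($j{\left(J \right)} = J \left(J + J\right) J J = J 2 J J J = 2 J^{2} J J = 2 J^{3} J = 2 J^{4}$)
$\frac{1}{j{\left(\left(-2 - M\right) 31 \right)} - 291694} = \frac{1}{2 \left(\left(-2 - 10\right) 31\right)^{4} - 291694} = \frac{1}{2 \left(\left(-12\right) 31\right)^{4} - 291694} = \frac{1}{2 \left(-372\right)^{4} - 291694} = \frac{1}{2 \cdot 19150131456 - 291694} = \frac{1}{38300262912 - 291694} = \frac{1}{38299971218}$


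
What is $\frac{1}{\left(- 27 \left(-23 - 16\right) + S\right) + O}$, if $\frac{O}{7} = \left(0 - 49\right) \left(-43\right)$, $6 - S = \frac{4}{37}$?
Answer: $\frac{37}{584892} \approx 6.326 \cdot 10^{-5}$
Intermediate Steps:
$S = \frac{218}{37}$ ($S = 6 - \frac{4}{37} = \frac{218}{37} \approx 5.8919$)
$O = 14749$ ($O = 7 \left(0 - 49\right) \left(-43\right) = 7 \left(\left(-49\right) \left(-43\right)\right) = 7 \cdot 2107 = 14749$)
$\frac{1}{\left(- 27 \left(-23 - 16\right) + S\right) + O} = \frac{1}{\left(- 27 \left(-23 - 16\right) + \frac{218}{37}\right) + 14749} = \frac{1}{\left(\left(-27\right) \left(-39\right) + \frac{218}{37}\right) + 14749} = \frac{1}{\left(1053 + \frac{218}{37}\right) + 14749} = \frac{1}{\frac{39179}{37} + 14749} = \frac{1}{\frac{584892}{37}} = \frac{37}{584892}$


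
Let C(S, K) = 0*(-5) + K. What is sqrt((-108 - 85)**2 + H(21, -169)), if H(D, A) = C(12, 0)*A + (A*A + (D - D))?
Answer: sqrt(65810) ≈ 256.53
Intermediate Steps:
C(S, K) = K (C(S, K) = 0 + K = K)
H(D, A) = A**2 (H(D, A) = 0*A + (A*A + (D - D)) = 0 + (A**2 + 0) = 0 + A**2 = A**2)
sqrt((-108 - 85)**2 + H(21, -169)) = sqrt((-108 - 85)**2 + (-169)**2) = sqrt((-193)**2 + 28561) = sqrt(37249 + 28561) = sqrt(65810)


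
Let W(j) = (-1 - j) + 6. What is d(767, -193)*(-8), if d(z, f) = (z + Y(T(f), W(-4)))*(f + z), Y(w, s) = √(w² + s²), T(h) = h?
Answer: -3522064 - 4592*√37330 ≈ -4.4093e+6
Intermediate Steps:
W(j) = 5 - j
Y(w, s) = √(s² + w²)
d(z, f) = (f + z)*(z + √(81 + f²)) (d(z, f) = (z + √((5 - 1*(-4))² + f²))*(f + z) = (z + √((5 + 4)² + f²))*(f + z) = (z + √(9² + f²))*(f + z) = (z + √(81 + f²))*(f + z) = (f + z)*(z + √(81 + f²)))
d(767, -193)*(-8) = (767² - 193*767 - 193*√(81 + (-193)²) + 767*√(81 + (-193)²))*(-8) = (588289 - 148031 - 193*√(81 + 37249) + 767*√(81 + 37249))*(-8) = (588289 - 148031 - 193*√37330 + 767*√37330)*(-8) = (440258 + 574*√37330)*(-8) = -3522064 - 4592*√37330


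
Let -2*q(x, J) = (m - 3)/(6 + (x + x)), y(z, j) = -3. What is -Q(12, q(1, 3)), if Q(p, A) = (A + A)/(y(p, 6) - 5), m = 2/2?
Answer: 1/32 ≈ 0.031250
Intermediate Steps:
m = 1 (m = 2*(½) = 1)
q(x, J) = 1/(6 + 2*x) (q(x, J) = -(1 - 3)/(2*(6 + (x + x))) = -(-1)/(6 + 2*x) = 1/(6 + 2*x))
Q(p, A) = -A/4 (Q(p, A) = (A + A)/(-3 - 5) = (2*A)/(-8) = (2*A)*(-⅛) = -A/4)
-Q(12, q(1, 3)) = -(-1)*1/(2*(3 + 1))/4 = -(-1)*(½)/4/4 = -(-1)*(½)*(¼)/4 = -(-1)/(4*8) = -1*(-1/32) = 1/32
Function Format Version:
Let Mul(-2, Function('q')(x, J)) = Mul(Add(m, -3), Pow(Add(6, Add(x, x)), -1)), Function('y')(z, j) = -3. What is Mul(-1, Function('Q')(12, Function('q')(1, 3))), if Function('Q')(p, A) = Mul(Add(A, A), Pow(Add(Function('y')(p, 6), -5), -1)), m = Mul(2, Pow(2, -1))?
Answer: Rational(1, 32) ≈ 0.031250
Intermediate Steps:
m = 1 (m = Mul(2, Rational(1, 2)) = 1)
Function('q')(x, J) = Pow(Add(6, Mul(2, x)), -1) (Function('q')(x, J) = Mul(Rational(-1, 2), Mul(Add(1, -3), Pow(Add(6, Add(x, x)), -1))) = Mul(Rational(-1, 2), Mul(-2, Pow(Add(6, Mul(2, x)), -1))) = Pow(Add(6, Mul(2, x)), -1))
Function('Q')(p, A) = Mul(Rational(-1, 4), A) (Function('Q')(p, A) = Mul(Add(A, A), Pow(Add(-3, -5), -1)) = Mul(Mul(2, A), Pow(-8, -1)) = Mul(Mul(2, A), Rational(-1, 8)) = Mul(Rational(-1, 4), A))
Mul(-1, Function('Q')(12, Function('q')(1, 3))) = Mul(-1, Mul(Rational(-1, 4), Mul(Rational(1, 2), Pow(Add(3, 1), -1)))) = Mul(-1, Mul(Rational(-1, 4), Mul(Rational(1, 2), Pow(4, -1)))) = Mul(-1, Mul(Rational(-1, 4), Mul(Rational(1, 2), Rational(1, 4)))) = Mul(-1, Mul(Rational(-1, 4), Rational(1, 8))) = Mul(-1, Rational(-1, 32)) = Rational(1, 32)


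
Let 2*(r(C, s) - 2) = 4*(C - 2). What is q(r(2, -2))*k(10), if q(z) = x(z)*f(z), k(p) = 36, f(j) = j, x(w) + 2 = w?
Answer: 0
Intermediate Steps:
x(w) = -2 + w
r(C, s) = -2 + 2*C (r(C, s) = 2 + (4*(C - 2))/2 = 2 + (4*(-2 + C))/2 = 2 + (-8 + 4*C)/2 = 2 + (-4 + 2*C) = -2 + 2*C)
q(z) = z*(-2 + z) (q(z) = (-2 + z)*z = z*(-2 + z))
q(r(2, -2))*k(10) = ((-2 + 2*2)*(-2 + (-2 + 2*2)))*36 = ((-2 + 4)*(-2 + (-2 + 4)))*36 = (2*(-2 + 2))*36 = (2*0)*36 = 0*36 = 0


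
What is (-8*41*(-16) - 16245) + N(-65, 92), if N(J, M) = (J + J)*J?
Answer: -2547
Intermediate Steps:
N(J, M) = 2*J**2 (N(J, M) = (2*J)*J = 2*J**2)
(-8*41*(-16) - 16245) + N(-65, 92) = (-8*41*(-16) - 16245) + 2*(-65)**2 = (-328*(-16) - 16245) + 2*4225 = (5248 - 16245) + 8450 = -10997 + 8450 = -2547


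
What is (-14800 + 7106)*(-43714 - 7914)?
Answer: 397225832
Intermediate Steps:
(-14800 + 7106)*(-43714 - 7914) = -7694*(-51628) = 397225832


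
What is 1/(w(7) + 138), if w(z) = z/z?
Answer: 1/139 ≈ 0.0071942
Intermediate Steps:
w(z) = 1
1/(w(7) + 138) = 1/(1 + 138) = 1/139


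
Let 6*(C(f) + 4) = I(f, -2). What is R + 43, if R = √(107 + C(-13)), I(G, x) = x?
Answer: 43 + 2*√231/3 ≈ 53.132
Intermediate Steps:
C(f) = -13/3 (C(f) = -4 + (⅙)*(-2) = -4 - ⅓ = -13/3)
R = 2*√231/3 (R = √(107 - 13/3) = √(308/3) = 2*√231/3 ≈ 10.132)
R + 43 = 2*√231/3 + 43 = 43 + 2*√231/3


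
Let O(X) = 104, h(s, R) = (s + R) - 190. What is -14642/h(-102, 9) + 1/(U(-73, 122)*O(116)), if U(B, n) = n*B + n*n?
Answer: 9103107387/175944496 ≈ 51.739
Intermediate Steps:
h(s, R) = -190 + R + s (h(s, R) = (R + s) - 190 = -190 + R + s)
U(B, n) = n² + B*n (U(B, n) = B*n + n² = n² + B*n)
-14642/h(-102, 9) + 1/(U(-73, 122)*O(116)) = -14642/(-190 + 9 - 102) + 1/((122*(-73 + 122))*104) = -14642/(-283) + (1/104)/(122*49) = -14642*(-1/283) + (1/104)/5978 = 14642/283 + (1/5978)*(1/104) = 14642/283 + 1/621712 = 9103107387/175944496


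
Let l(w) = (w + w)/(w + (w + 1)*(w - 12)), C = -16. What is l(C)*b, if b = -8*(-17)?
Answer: -1088/101 ≈ -10.772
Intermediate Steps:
l(w) = 2*w/(w + (1 + w)*(-12 + w)) (l(w) = (2*w)/(w + (1 + w)*(-12 + w)) = 2*w/(w + (1 + w)*(-12 + w)))
b = 136
l(C)*b = (2*(-16)/(-12 + (-16)**2 - 10*(-16)))*136 = (2*(-16)/(-12 + 256 + 160))*136 = (2*(-16)/404)*136 = (2*(-16)*(1/404))*136 = -8/101*136 = -1088/101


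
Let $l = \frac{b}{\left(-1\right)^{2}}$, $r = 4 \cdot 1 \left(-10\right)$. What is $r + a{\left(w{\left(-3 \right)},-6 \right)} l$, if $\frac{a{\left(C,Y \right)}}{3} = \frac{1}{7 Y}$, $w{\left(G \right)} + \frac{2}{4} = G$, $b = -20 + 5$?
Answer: $- \frac{545}{14} \approx -38.929$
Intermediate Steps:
$b = -15$
$w{\left(G \right)} = - \frac{1}{2} + G$
$a{\left(C,Y \right)} = \frac{3}{7 Y}$ ($a{\left(C,Y \right)} = 3 \frac{1}{7 Y} = \frac{3}{7 Y}$)
$r = -40$ ($r = 4 \left(-10\right) = -40$)
$l = -15$ ($l = - \frac{15}{\left(-1\right)^{2}} = - \frac{15}{1} = \left(-15\right) 1 = -15$)
$r + a{\left(w{\left(-3 \right)},-6 \right)} l = -40 + \frac{3}{7 \left(-6\right)} \left(-15\right) = -40 + \frac{3}{7} \left(- \frac{1}{6}\right) \left(-15\right) = -40 - - \frac{15}{14} = -40 + \frac{15}{14} = - \frac{545}{14}$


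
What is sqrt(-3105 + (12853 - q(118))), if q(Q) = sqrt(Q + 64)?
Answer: sqrt(9748 - sqrt(182)) ≈ 98.664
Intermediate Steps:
q(Q) = sqrt(64 + Q)
sqrt(-3105 + (12853 - q(118))) = sqrt(-3105 + (12853 - sqrt(64 + 118))) = sqrt(-3105 + (12853 - sqrt(182))) = sqrt(9748 - sqrt(182))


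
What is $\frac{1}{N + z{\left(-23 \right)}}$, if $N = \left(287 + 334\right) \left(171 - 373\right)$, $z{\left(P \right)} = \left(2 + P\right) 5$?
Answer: $- \frac{1}{125547} \approx -7.9652 \cdot 10^{-6}$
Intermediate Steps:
$z{\left(P \right)} = 10 + 5 P$
$N = -125442$ ($N = 621 \left(-202\right) = -125442$)
$\frac{1}{N + z{\left(-23 \right)}} = \frac{1}{-125442 + \left(10 + 5 \left(-23\right)\right)} = \frac{1}{-125442 + \left(10 - 115\right)} = \frac{1}{-125442 - 105} = \frac{1}{-125547} = - \frac{1}{125547}$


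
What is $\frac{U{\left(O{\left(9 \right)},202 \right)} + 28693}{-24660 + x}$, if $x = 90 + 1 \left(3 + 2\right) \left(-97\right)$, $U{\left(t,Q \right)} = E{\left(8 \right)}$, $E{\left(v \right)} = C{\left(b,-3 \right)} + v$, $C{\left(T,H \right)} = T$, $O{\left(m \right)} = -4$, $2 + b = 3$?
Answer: $- \frac{28702}{25055} \approx -1.1456$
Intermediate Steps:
$b = 1$ ($b = -2 + 3 = 1$)
$E{\left(v \right)} = 1 + v$
$U{\left(t,Q \right)} = 9$ ($U{\left(t,Q \right)} = 1 + 8 = 9$)
$x = -395$ ($x = 90 + 1 \cdot 5 \left(-97\right) = 90 + 5 \left(-97\right) = 90 - 485 = -395$)
$\frac{U{\left(O{\left(9 \right)},202 \right)} + 28693}{-24660 + x} = \frac{9 + 28693}{-24660 - 395} = \frac{28702}{-25055} = 28702 \left(- \frac{1}{25055}\right) = - \frac{28702}{25055}$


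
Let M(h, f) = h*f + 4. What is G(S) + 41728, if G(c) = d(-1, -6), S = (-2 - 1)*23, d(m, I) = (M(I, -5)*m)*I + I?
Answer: 41926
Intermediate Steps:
M(h, f) = 4 + f*h (M(h, f) = f*h + 4 = 4 + f*h)
d(m, I) = I + I*m*(4 - 5*I) (d(m, I) = ((4 - 5*I)*m)*I + I = (m*(4 - 5*I))*I + I = I*m*(4 - 5*I) + I = I + I*m*(4 - 5*I))
S = -69 (S = -3*23 = -69)
G(c) = 198 (G(c) = -1*(-6)*(-1 - (-4 + 5*(-6))) = -1*(-6)*(-1 - (-4 - 30)) = -1*(-6)*(-1 - 1*(-34)) = -1*(-6)*(-1 + 34) = -1*(-6)*33 = 198)
G(S) + 41728 = 198 + 41728 = 41926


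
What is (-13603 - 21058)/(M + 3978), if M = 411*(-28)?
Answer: 34661/7530 ≈ 4.6031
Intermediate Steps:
M = -11508
(-13603 - 21058)/(M + 3978) = (-13603 - 21058)/(-11508 + 3978) = -34661/(-7530) = -34661*(-1/7530) = 34661/7530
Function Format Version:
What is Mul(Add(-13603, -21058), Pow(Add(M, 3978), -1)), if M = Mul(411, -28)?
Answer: Rational(34661, 7530) ≈ 4.6031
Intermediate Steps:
M = -11508
Mul(Add(-13603, -21058), Pow(Add(M, 3978), -1)) = Mul(Add(-13603, -21058), Pow(Add(-11508, 3978), -1)) = Mul(-34661, Pow(-7530, -1)) = Mul(-34661, Rational(-1, 7530)) = Rational(34661, 7530)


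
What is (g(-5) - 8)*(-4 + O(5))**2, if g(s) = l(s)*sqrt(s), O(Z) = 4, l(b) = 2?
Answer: 0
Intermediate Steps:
g(s) = 2*sqrt(s)
(g(-5) - 8)*(-4 + O(5))**2 = (2*sqrt(-5) - 8)*(-4 + 4)**2 = (2*(I*sqrt(5)) - 8)*0**2 = (2*I*sqrt(5) - 8)*0 = (-8 + 2*I*sqrt(5))*0 = 0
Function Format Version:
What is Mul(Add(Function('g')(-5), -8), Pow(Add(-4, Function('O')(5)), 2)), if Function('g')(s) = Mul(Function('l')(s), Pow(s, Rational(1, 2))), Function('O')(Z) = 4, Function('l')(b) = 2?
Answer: 0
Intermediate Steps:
Function('g')(s) = Mul(2, Pow(s, Rational(1, 2)))
Mul(Add(Function('g')(-5), -8), Pow(Add(-4, Function('O')(5)), 2)) = Mul(Add(Mul(2, Pow(-5, Rational(1, 2))), -8), Pow(Add(-4, 4), 2)) = Mul(Add(Mul(2, Mul(I, Pow(5, Rational(1, 2)))), -8), Pow(0, 2)) = Mul(Add(Mul(2, I, Pow(5, Rational(1, 2))), -8), 0) = Mul(Add(-8, Mul(2, I, Pow(5, Rational(1, 2)))), 0) = 0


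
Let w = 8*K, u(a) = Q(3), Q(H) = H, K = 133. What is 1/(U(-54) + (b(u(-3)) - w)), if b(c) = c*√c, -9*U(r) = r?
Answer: -1058/1119337 - 3*√3/1119337 ≈ -0.00094984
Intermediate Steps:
u(a) = 3
U(r) = -r/9
w = 1064 (w = 8*133 = 1064)
b(c) = c^(3/2)
1/(U(-54) + (b(u(-3)) - w)) = 1/(-⅑*(-54) + (3^(3/2) - 1*1064)) = 1/(6 + (3*√3 - 1064)) = 1/(6 + (-1064 + 3*√3)) = 1/(-1058 + 3*√3)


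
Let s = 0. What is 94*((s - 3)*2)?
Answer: -564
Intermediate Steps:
94*((s - 3)*2) = 94*((0 - 3)*2) = 94*(-3*2) = 94*(-6) = -564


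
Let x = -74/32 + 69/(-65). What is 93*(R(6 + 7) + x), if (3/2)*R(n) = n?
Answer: 511903/1040 ≈ 492.21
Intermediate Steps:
R(n) = 2*n/3
x = -3509/1040 (x = -74*1/32 + 69*(-1/65) = -37/16 - 69/65 = -3509/1040 ≈ -3.3740)
93*(R(6 + 7) + x) = 93*(2*(6 + 7)/3 - 3509/1040) = 93*((⅔)*13 - 3509/1040) = 93*(26/3 - 3509/1040) = 93*(16513/3120) = 511903/1040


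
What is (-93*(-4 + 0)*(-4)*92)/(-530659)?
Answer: 136896/530659 ≈ 0.25797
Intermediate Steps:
(-93*(-4 + 0)*(-4)*92)/(-530659) = (-(-372)*(-4)*92)*(-1/530659) = (-93*16*92)*(-1/530659) = -1488*92*(-1/530659) = -136896*(-1/530659) = 136896/530659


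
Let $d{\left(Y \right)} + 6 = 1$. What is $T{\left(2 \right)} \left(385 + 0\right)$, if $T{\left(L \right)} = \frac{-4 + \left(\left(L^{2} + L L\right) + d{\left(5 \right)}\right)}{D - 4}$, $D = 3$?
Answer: $385$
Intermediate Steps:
$d{\left(Y \right)} = -5$ ($d{\left(Y \right)} = -6 + 1 = -5$)
$T{\left(L \right)} = 9 - 2 L^{2}$ ($T{\left(L \right)} = \frac{-4 - \left(5 - L^{2} - L L\right)}{3 - 4} = \frac{-4 + \left(\left(L^{2} + L^{2}\right) - 5\right)}{-1} = \left(-4 + \left(2 L^{2} - 5\right)\right) \left(-1\right) = \left(-4 + \left(-5 + 2 L^{2}\right)\right) \left(-1\right) = \left(-9 + 2 L^{2}\right) \left(-1\right) = 9 - 2 L^{2}$)
$T{\left(2 \right)} \left(385 + 0\right) = \left(9 - 2 \cdot 2^{2}\right) \left(385 + 0\right) = \left(9 - 8\right) 385 = 1 \cdot 385 = 385$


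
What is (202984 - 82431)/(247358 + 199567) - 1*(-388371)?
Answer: 173572829728/446925 ≈ 3.8837e+5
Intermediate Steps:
(202984 - 82431)/(247358 + 199567) - 1*(-388371) = 120553/446925 + 388371 = 173572829728/446925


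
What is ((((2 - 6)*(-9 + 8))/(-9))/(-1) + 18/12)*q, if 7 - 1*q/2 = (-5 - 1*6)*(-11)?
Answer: -1330/3 ≈ -443.33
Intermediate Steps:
q = -228 (q = 14 - 2*(-5 - 1*6)*(-11) = 14 - 2*(-5 - 6)*(-11) = 14 - (-22)*(-11) = 14 - 2*121 = 14 - 242 = -228)
((((2 - 6)*(-9 + 8))/(-9))/(-1) + 18/12)*q = ((((2 - 6)*(-9 + 8))/(-9))/(-1) + 18/12)*(-228) = ((-4*(-1)*(-1/9))*(-1) + 18*(1/12))*(-228) = ((4*(-1/9))*(-1) + 3/2)*(-228) = (-4/9*(-1) + 3/2)*(-228) = (4/9 + 3/2)*(-228) = (35/18)*(-228) = -1330/3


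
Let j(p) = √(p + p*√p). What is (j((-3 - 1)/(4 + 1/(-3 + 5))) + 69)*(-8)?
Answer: -552 - 16*√(-18 - 12*I*√2)/9 ≈ -555.26 + 8.2181*I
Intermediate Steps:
j(p) = √(p + p^(3/2))
(j((-3 - 1)/(4 + 1/(-3 + 5))) + 69)*(-8) = (√((-3 - 1)/(4 + 1/(-3 + 5)) + ((-3 - 1)/(4 + 1/(-3 + 5)))^(3/2)) + 69)*(-8) = (√(-4/(4 + 1/2) + (-4/(4 + 1/2))^(3/2)) + 69)*(-8) = (√(-4/(4 + ½) + (-4/(4 + ½))^(3/2)) + 69)*(-8) = (√(-4/9/2 + (-4/9/2)^(3/2)) + 69)*(-8) = (√(-4*2/9 + (-4*2/9)^(3/2)) + 69)*(-8) = (√(-8/9 + (-8/9)^(3/2)) + 69)*(-8) = (√(-8/9 - 16*I*√2/27) + 69)*(-8) = (69 + √(-8/9 - 16*I*√2/27))*(-8) = -552 - 8*√(-8/9 - 16*I*√2/27)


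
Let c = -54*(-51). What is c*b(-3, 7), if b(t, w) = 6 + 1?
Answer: 19278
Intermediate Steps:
c = 2754
b(t, w) = 7
c*b(-3, 7) = 2754*7 = 19278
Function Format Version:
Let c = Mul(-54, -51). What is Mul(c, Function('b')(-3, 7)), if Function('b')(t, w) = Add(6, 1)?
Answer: 19278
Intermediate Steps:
c = 2754
Function('b')(t, w) = 7
Mul(c, Function('b')(-3, 7)) = Mul(2754, 7) = 19278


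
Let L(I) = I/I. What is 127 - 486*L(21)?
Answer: -359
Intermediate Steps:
L(I) = 1
127 - 486*L(21) = 127 - 486*1 = 127 - 486 = -359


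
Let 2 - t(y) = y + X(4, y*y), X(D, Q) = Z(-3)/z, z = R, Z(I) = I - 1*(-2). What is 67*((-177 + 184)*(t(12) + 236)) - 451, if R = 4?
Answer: 422641/4 ≈ 1.0566e+5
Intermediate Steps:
Z(I) = 2 + I (Z(I) = I + 2 = 2 + I)
z = 4
X(D, Q) = -¼ (X(D, Q) = (2 - 3)/4 = -1*¼ = -¼)
t(y) = 9/4 - y (t(y) = 2 - (y - ¼) = 2 - (-¼ + y) = 2 + (¼ - y) = 9/4 - y)
67*((-177 + 184)*(t(12) + 236)) - 451 = 67*((-177 + 184)*((9/4 - 1*12) + 236)) - 451 = 67*(7*((9/4 - 12) + 236)) - 451 = 67*(7*(-39/4 + 236)) - 451 = 67*(7*(905/4)) - 451 = 67*(6335/4) - 451 = 424445/4 - 451 = 422641/4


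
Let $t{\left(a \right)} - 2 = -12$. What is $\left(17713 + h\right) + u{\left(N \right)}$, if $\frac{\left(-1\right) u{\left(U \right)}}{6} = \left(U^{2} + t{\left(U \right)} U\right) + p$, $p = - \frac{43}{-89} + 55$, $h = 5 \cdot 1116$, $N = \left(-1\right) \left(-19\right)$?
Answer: $\frac{1952135}{89} \approx 21934.0$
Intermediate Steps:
$t{\left(a \right)} = -10$ ($t{\left(a \right)} = 2 - 12 = -10$)
$N = 19$
$h = 5580$
$p = \frac{4938}{89}$ ($p = \left(-43\right) \left(- \frac{1}{89}\right) + 55 = \frac{43}{89} + 55 = \frac{4938}{89} \approx 55.483$)
$u{\left(U \right)} = - \frac{29628}{89} - 6 U^{2} + 60 U$ ($u{\left(U \right)} = - 6 \left(\left(U^{2} - 10 U\right) + \frac{4938}{89}\right) = - 6 \left(\frac{4938}{89} + U^{2} - 10 U\right) = - \frac{29628}{89} - 6 U^{2} + 60 U$)
$\left(17713 + h\right) + u{\left(N \right)} = \left(17713 + 5580\right) - \left(- \frac{71832}{89} + 2166\right) = 23293 - \frac{120942}{89} = \frac{1952135}{89}$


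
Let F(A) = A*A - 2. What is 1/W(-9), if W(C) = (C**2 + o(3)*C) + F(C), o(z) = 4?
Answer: 1/124 ≈ 0.0080645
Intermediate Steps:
F(A) = -2 + A**2 (F(A) = A**2 - 2 = -2 + A**2)
W(C) = -2 + 2*C**2 + 4*C (W(C) = (C**2 + 4*C) + (-2 + C**2) = -2 + 2*C**2 + 4*C)
1/W(-9) = 1/(-2 + 2*(-9)**2 + 4*(-9)) = 1/(-2 + 2*81 - 36) = 1/(-2 + 162 - 36) = 1/124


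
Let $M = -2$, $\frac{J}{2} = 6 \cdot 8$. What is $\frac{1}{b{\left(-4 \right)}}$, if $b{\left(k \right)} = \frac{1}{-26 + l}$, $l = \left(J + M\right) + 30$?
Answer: $98$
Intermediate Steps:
$J = 96$ ($J = 2 \cdot 6 \cdot 8 = 2 \cdot 48 = 96$)
$l = 124$ ($l = \left(96 - 2\right) + 30 = 94 + 30 = 124$)
$b{\left(k \right)} = \frac{1}{98}$ ($b{\left(k \right)} = \frac{1}{-26 + 124} = \frac{1}{98}$)
$\frac{1}{b{\left(-4 \right)}} = \frac{1}{\frac{1}{98}} = 98$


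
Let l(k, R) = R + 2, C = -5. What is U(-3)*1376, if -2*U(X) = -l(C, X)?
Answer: -688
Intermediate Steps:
l(k, R) = 2 + R
U(X) = 1 + X/2 (U(X) = -(-1)*(2 + X)/2 = -(-2 - X)/2 = 1 + X/2)
U(-3)*1376 = (1 + (½)*(-3))*1376 = (1 - 3/2)*1376 = -½*1376 = -688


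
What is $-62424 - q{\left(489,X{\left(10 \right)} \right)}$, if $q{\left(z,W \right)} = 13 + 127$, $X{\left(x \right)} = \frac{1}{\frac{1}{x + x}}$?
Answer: $-62564$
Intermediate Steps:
$X{\left(x \right)} = 2 x$ ($X{\left(x \right)} = \frac{1}{\frac{1}{2 x}} = \frac{1}{\frac{1}{2} \frac{1}{x}} = 2 x$)
$q{\left(z,W \right)} = 140$
$-62424 - q{\left(489,X{\left(10 \right)} \right)} = -62424 - 140 = -62564$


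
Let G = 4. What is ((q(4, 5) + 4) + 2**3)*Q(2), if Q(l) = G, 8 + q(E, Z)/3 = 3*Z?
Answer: 132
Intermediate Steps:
q(E, Z) = -24 + 9*Z (q(E, Z) = -24 + 3*(3*Z) = -24 + 9*Z)
Q(l) = 4
((q(4, 5) + 4) + 2**3)*Q(2) = (((-24 + 9*5) + 4) + 2**3)*4 = (((-24 + 45) + 4) + 8)*4 = ((21 + 4) + 8)*4 = (25 + 8)*4 = 33*4 = 132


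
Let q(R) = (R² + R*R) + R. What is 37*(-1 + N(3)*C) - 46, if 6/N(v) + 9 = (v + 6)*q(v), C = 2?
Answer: -1208/15 ≈ -80.533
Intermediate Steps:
q(R) = R + 2*R² (q(R) = (R² + R²) + R = 2*R² + R = R + 2*R²)
N(v) = 6/(-9 + v*(1 + 2*v)*(6 + v)) (N(v) = 6/(-9 + (v + 6)*(v*(1 + 2*v))) = 6/(-9 + (6 + v)*(v*(1 + 2*v))) = 6/(-9 + v*(1 + 2*v)*(6 + v)))
37*(-1 + N(3)*C) - 46 = 37*(-1 + (6/(-9 + 2*3³ + 6*3 + 13*3²))*2) - 46 = 37*(-1 + (6/(-9 + 2*27 + 18 + 13*9))*2) - 46 = 37*(-1 + (6/(-9 + 54 + 18 + 117))*2) - 46 = 37*(-1 + (6/180)*2) - 46 = 37*(-1 + (6*(1/180))*2) - 46 = 37*(-1 + (1/30)*2) - 46 = 37*(-1 + 1/15) - 46 = 37*(-14/15) - 46 = -518/15 - 46 = -1208/15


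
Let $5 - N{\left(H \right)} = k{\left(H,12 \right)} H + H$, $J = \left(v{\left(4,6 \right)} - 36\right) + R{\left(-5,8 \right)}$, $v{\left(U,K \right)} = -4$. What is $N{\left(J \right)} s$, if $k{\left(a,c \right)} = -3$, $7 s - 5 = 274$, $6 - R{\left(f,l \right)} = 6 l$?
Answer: $- \frac{44361}{7} \approx -6337.3$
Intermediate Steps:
$R{\left(f,l \right)} = 6 - 6 l$
$s = \frac{279}{7}$ ($s = \frac{5}{7} + \frac{1}{7} \cdot 274 = \frac{5}{7} + \frac{274}{7} = \frac{279}{7} \approx 39.857$)
$J = -82$ ($J = \left(-4 - 36\right) + \left(6 - 48\right) = -40 + \left(6 - 48\right) = -40 - 42 = -82$)
$N{\left(H \right)} = 5 + 2 H$ ($N{\left(H \right)} = 5 - \left(- 3 H + H\right) = 5 - - 2 H = 5 + 2 H$)
$N{\left(J \right)} s = \left(5 + 2 \left(-82\right)\right) \frac{279}{7} = \left(5 - 164\right) \frac{279}{7} = \left(-159\right) \frac{279}{7} = - \frac{44361}{7}$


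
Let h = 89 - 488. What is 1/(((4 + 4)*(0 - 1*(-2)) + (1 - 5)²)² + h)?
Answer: 1/625 ≈ 0.0016000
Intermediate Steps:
h = -399
1/(((4 + 4)*(0 - 1*(-2)) + (1 - 5)²)² + h) = 1/(((4 + 4)*(0 - 1*(-2)) + (1 - 5)²)² - 399) = 1/((8*(0 + 2) + (-4)²)² - 399) = 1/((8*2 + 16)² - 399) = 1/((16 + 16)² - 399) = 1/(32² - 399) = 1/(1024 - 399) = 1/625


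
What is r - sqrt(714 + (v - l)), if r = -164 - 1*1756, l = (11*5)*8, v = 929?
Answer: -1920 - sqrt(1203) ≈ -1954.7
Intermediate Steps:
l = 440 (l = 55*8 = 440)
r = -1920 (r = -164 - 1756 = -1920)
r - sqrt(714 + (v - l)) = -1920 - sqrt(714 + (929 - 1*440)) = -1920 - sqrt(714 + (929 - 440)) = -1920 - sqrt(714 + 489) = -1920 - sqrt(1203)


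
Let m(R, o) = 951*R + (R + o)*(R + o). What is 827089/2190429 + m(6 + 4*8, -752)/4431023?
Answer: 4860680047733/9705841278867 ≈ 0.50080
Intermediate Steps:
m(R, o) = (R + o)**2 + 951*R (m(R, o) = 951*R + (R + o)**2 = (R + o)**2 + 951*R)
827089/2190429 + m(6 + 4*8, -752)/4431023 = 827089/2190429 + (((6 + 4*8) - 752)**2 + 951*(6 + 4*8))/4431023 = 827089*(1/2190429) + (((6 + 32) - 752)**2 + 951*(6 + 32))*(1/4431023) = 827089/2190429 + ((38 - 752)**2 + 951*38)*(1/4431023) = 827089/2190429 + ((-714)**2 + 36138)*(1/4431023) = 827089/2190429 + (509796 + 36138)*(1/4431023) = 827089/2190429 + 545934*(1/4431023) = 827089/2190429 + 545934/4431023 = 4860680047733/9705841278867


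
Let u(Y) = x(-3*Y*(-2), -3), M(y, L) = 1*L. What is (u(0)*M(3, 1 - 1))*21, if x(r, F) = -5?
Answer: 0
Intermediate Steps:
M(y, L) = L
u(Y) = -5
(u(0)*M(3, 1 - 1))*21 = -5*(1 - 1)*21 = -5*0*21 = 0*21 = 0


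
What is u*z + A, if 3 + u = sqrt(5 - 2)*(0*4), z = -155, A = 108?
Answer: 573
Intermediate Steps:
u = -3 (u = -3 + sqrt(5 - 2)*(0*4) = -3 + sqrt(3)*0 = -3 + 0 = -3)
u*z + A = -3*(-155) + 108 = 465 + 108 = 573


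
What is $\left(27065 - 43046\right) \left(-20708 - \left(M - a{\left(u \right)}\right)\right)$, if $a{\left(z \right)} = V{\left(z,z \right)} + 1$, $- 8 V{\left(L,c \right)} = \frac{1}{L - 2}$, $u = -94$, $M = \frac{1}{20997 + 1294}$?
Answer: $\frac{1888385364258211}{5706496} \approx 3.3092 \cdot 10^{8}$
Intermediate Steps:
$M = \frac{1}{22291} \approx 4.4861 \cdot 10^{-5}$
$V{\left(L,c \right)} = - \frac{1}{8 \left(-2 + L\right)}$ ($V{\left(L,c \right)} = - \frac{1}{8 \left(L - 2\right)} = - \frac{1}{8 \left(-2 + L\right)}$)
$a{\left(z \right)} = 1 - \frac{1}{-16 + 8 z}$ ($a{\left(z \right)} = - \frac{1}{-16 + 8 z} + 1 = 1 - \frac{1}{-16 + 8 z}$)
$\left(27065 - 43046\right) \left(-20708 - \left(M - a{\left(u \right)}\right)\right) = \left(27065 - 43046\right) \left(-20708 - \left(\frac{1}{22291} - \frac{- \frac{17}{8} - 94}{-2 - 94}\right)\right) = - 15981 \left(-20708 - \left(\frac{1}{22291} - \frac{1}{-96} \left(- \frac{769}{8}\right)\right)\right) = - 15981 \left(-20708 - - \frac{17141011}{17119488}\right) = - 15981 \left(-20708 + \left(\frac{769}{768} - \frac{1}{22291}\right)\right) = - 15981 \left(-20708 + \frac{17141011}{17119488}\right) = \left(-15981\right) \left(- \frac{354493216493}{17119488}\right) = \frac{1888385364258211}{5706496}$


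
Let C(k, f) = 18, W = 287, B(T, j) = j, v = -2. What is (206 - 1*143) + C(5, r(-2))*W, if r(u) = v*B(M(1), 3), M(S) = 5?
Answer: 5229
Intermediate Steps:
r(u) = -6 (r(u) = -2*3 = -6)
(206 - 1*143) + C(5, r(-2))*W = (206 - 1*143) + 18*287 = (206 - 143) + 5166 = 63 + 5166 = 5229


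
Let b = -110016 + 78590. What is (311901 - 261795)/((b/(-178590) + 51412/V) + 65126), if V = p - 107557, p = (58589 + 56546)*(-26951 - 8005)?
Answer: 18007672255967641590/23405796349211185271 ≈ 0.76937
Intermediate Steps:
b = -31426
p = -4024659060 (p = 115135*(-34956) = -4024659060)
V = -4024766617 (V = -4024659060 - 107557 = -4024766617)
(311901 - 261795)/((b/(-178590) + 51412/V) + 65126) = (311901 - 261795)/((-31426/(-178590) + 51412/(-4024766617)) + 65126) = 50106/((-31426*(-1/178590) + 51412*(-1/4024766617)) + 65126) = 50106/((15713/89295 - 51412/4024766617) + 65126) = 50106/(63236567018381/359391535065015 + 65126) = 50106/(23405796349211185271/359391535065015) = 50106*(359391535065015/23405796349211185271) = 18007672255967641590/23405796349211185271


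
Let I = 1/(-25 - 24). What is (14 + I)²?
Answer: 469225/2401 ≈ 195.43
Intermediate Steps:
I = -1/49 (I = 1/(-49) = -1/49 ≈ -0.020408)
(14 + I)² = (14 - 1/49)² = (685/49)² = 469225/2401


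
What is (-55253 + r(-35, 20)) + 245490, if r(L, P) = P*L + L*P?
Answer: 188837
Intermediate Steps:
r(L, P) = 2*L*P (r(L, P) = L*P + L*P = 2*L*P)
(-55253 + r(-35, 20)) + 245490 = (-55253 + 2*(-35)*20) + 245490 = (-55253 - 1400) + 245490 = -56653 + 245490 = 188837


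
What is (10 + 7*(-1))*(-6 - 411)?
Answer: -1251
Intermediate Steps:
(10 + 7*(-1))*(-6 - 411) = (10 - 7)*(-417) = 3*(-417) = -1251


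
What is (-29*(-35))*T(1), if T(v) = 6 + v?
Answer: 7105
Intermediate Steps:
(-29*(-35))*T(1) = (-29*(-35))*(6 + 1) = 1015*7 = 7105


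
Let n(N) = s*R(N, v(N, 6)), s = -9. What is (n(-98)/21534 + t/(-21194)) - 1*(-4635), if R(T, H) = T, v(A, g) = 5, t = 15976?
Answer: 176254142782/38032633 ≈ 4634.3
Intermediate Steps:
n(N) = -9*N
(n(-98)/21534 + t/(-21194)) - 1*(-4635) = (-9*(-98)/21534 + 15976/(-21194)) - 1*(-4635) = (882*(1/21534) + 15976*(-1/21194)) + 4635 = (147/3589 - 7988/10597) + 4635 = -27111173/38032633 + 4635 = 176254142782/38032633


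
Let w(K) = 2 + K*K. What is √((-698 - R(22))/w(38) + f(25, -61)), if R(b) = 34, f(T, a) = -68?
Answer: I*√3978910/241 ≈ 8.2769*I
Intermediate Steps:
w(K) = 2 + K²
√((-698 - R(22))/w(38) + f(25, -61)) = √((-698 - 1*34)/(2 + 38²) - 68) = √((-698 - 34)/(2 + 1444) - 68) = √(-732/1446 - 68) = √(-732*1/1446 - 68) = √(-122/241 - 68) = √(-16510/241) = I*√3978910/241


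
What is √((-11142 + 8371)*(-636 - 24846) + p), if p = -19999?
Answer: √70590623 ≈ 8401.8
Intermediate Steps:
√((-11142 + 8371)*(-636 - 24846) + p) = √((-11142 + 8371)*(-636 - 24846) - 19999) = √(-2771*(-25482) - 19999) = √(70610622 - 19999) = √70590623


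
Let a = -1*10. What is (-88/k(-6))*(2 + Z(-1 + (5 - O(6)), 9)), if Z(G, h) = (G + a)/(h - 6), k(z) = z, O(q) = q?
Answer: -88/3 ≈ -29.333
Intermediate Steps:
a = -10
Z(G, h) = (-10 + G)/(-6 + h) (Z(G, h) = (G - 10)/(h - 6) = (-10 + G)/(-6 + h))
(-88/k(-6))*(2 + Z(-1 + (5 - O(6)), 9)) = (-88/(-6))*(2 + (-10 + (-1 + (5 - 1*6)))/(-6 + 9)) = (-88*(-1/6))*(2 + (-10 + (-1 + (5 - 6)))/3) = 44*(2 + (-10 + (-1 - 1))/3)/3 = 44*(2 + (-10 - 2)/3)/3 = 44*(2 + (1/3)*(-12))/3 = 44*(2 - 4)/3 = (44/3)*(-2) = -88/3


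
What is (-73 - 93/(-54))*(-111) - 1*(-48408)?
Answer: 337919/6 ≈ 56320.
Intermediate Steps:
(-73 - 93/(-54))*(-111) - 1*(-48408) = (-73 - 93*(-1/54))*(-111) + 48408 = (-73 + 31/18)*(-111) + 48408 = -1283/18*(-111) + 48408 = 47471/6 + 48408 = 337919/6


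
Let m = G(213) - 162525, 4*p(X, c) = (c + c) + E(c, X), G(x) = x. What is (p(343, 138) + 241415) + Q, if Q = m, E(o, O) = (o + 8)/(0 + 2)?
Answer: 316761/4 ≈ 79190.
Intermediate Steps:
E(o, O) = 4 + o/2 (E(o, O) = (8 + o)/2 = (8 + o)*(½) = 4 + o/2)
p(X, c) = 1 + 5*c/8 (p(X, c) = ((c + c) + (4 + c/2))/4 = (2*c + (4 + c/2))/4 = (4 + 5*c/2)/4 = 1 + 5*c/8)
m = -162312 (m = 213 - 162525 = -162312)
Q = -162312
(p(343, 138) + 241415) + Q = ((1 + (5/8)*138) + 241415) - 162312 = ((1 + 345/4) + 241415) - 162312 = (349/4 + 241415) - 162312 = 966009/4 - 162312 = 316761/4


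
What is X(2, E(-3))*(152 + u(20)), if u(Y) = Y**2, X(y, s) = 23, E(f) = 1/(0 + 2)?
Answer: 12696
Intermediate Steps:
E(f) = 1/2
X(2, E(-3))*(152 + u(20)) = 23*(152 + 20**2) = 23*(152 + 400) = 23*552 = 12696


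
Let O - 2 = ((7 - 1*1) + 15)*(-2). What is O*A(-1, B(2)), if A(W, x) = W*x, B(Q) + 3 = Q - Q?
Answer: -120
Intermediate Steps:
B(Q) = -3 (B(Q) = -3 + (Q - Q) = -3 + 0 = -3)
O = -40 (O = 2 + ((7 - 1*1) + 15)*(-2) = 2 + ((7 - 1) + 15)*(-2) = 2 + (6 + 15)*(-2) = 2 + 21*(-2) = 2 - 42 = -40)
O*A(-1, B(2)) = -(-40)*(-3) = -40*3 = -120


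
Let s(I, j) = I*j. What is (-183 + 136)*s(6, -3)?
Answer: 846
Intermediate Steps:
(-183 + 136)*s(6, -3) = (-183 + 136)*(6*(-3)) = -47*(-18) = 846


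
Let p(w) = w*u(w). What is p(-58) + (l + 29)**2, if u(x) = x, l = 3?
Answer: 4388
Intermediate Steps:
p(w) = w**2 (p(w) = w*w = w**2)
p(-58) + (l + 29)**2 = (-58)**2 + (3 + 29)**2 = 3364 + 32**2 = 3364 + 1024 = 4388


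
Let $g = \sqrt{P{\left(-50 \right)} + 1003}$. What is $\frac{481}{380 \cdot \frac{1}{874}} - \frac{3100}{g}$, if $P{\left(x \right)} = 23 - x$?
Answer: $\frac{11063}{10} - \frac{1550 \sqrt{269}}{269} \approx 1011.8$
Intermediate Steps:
$g = 2 \sqrt{269}$ ($g = \sqrt{\left(23 - -50\right) + 1003} = \sqrt{\left(23 + 50\right) + 1003} = \sqrt{73 + 1003} = \sqrt{1076} = 2 \sqrt{269} \approx 32.802$)
$\frac{481}{380 \cdot \frac{1}{874}} - \frac{3100}{g} = \frac{481}{380 \cdot \frac{1}{874}} - \frac{3100}{2 \sqrt{269}} = \frac{481}{380 \cdot \frac{1}{874}} - 3100 \frac{\sqrt{269}}{538} = \frac{481}{\frac{10}{23}} - \frac{1550 \sqrt{269}}{269} = 481 \cdot \frac{23}{10} - \frac{1550 \sqrt{269}}{269} = \frac{11063}{10} - \frac{1550 \sqrt{269}}{269}$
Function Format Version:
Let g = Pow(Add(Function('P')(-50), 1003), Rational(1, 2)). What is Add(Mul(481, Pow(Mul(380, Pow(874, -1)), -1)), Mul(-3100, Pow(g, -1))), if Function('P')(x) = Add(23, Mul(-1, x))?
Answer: Add(Rational(11063, 10), Mul(Rational(-1550, 269), Pow(269, Rational(1, 2)))) ≈ 1011.8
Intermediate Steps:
g = Mul(2, Pow(269, Rational(1, 2))) (g = Pow(Add(Add(23, Mul(-1, -50)), 1003), Rational(1, 2)) = Pow(Add(Add(23, 50), 1003), Rational(1, 2)) = Pow(Add(73, 1003), Rational(1, 2)) = Pow(1076, Rational(1, 2)) = Mul(2, Pow(269, Rational(1, 2))) ≈ 32.802)
Add(Mul(481, Pow(Mul(380, Pow(874, -1)), -1)), Mul(-3100, Pow(g, -1))) = Add(Mul(481, Pow(Mul(380, Pow(874, -1)), -1)), Mul(-3100, Pow(Mul(2, Pow(269, Rational(1, 2))), -1))) = Add(Mul(481, Pow(Mul(380, Rational(1, 874)), -1)), Mul(-3100, Mul(Rational(1, 538), Pow(269, Rational(1, 2))))) = Add(Mul(481, Pow(Rational(10, 23), -1)), Mul(Rational(-1550, 269), Pow(269, Rational(1, 2)))) = Add(Mul(481, Rational(23, 10)), Mul(Rational(-1550, 269), Pow(269, Rational(1, 2)))) = Add(Rational(11063, 10), Mul(Rational(-1550, 269), Pow(269, Rational(1, 2))))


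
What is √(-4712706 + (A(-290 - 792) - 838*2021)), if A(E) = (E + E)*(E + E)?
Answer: 4*I*√107713 ≈ 1312.8*I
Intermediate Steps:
A(E) = 4*E² (A(E) = (2*E)*(2*E) = 4*E²)
√(-4712706 + (A(-290 - 792) - 838*2021)) = √(-4712706 + (4*(-290 - 792)² - 838*2021)) = √(-4712706 + (4*(-1082)² - 1*1693598)) = √(-4712706 + (4*1170724 - 1693598)) = √(-4712706 + (4682896 - 1693598)) = √(-4712706 + 2989298) = √(-1723408) = 4*I*√107713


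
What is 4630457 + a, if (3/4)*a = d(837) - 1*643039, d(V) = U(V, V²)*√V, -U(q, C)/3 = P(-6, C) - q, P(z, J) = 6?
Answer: 11319215/3 + 9972*√93 ≈ 3.8692e+6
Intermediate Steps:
U(q, C) = -18 + 3*q (U(q, C) = -3*(6 - q) = -18 + 3*q)
d(V) = √V*(-18 + 3*V) (d(V) = (-18 + 3*V)*√V = √V*(-18 + 3*V))
a = -2572156/3 + 9972*√93 (a = 4*(3*√837*(-6 + 837) - 1*643039)/3 = 4*(3*(3*√93)*831 - 643039)/3 = 4*(7479*√93 - 643039)/3 = 4*(-643039 + 7479*√93)/3 = -2572156/3 + 9972*√93 ≈ -7.6122e+5)
4630457 + a = 4630457 + (-2572156/3 + 9972*√93) = 11319215/3 + 9972*√93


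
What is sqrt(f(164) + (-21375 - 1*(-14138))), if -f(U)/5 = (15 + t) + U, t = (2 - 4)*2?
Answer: 52*I*sqrt(3) ≈ 90.067*I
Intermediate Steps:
t = -4 (t = -2*2 = -4)
f(U) = -55 - 5*U (f(U) = -5*((15 - 4) + U) = -5*(11 + U) = -55 - 5*U)
sqrt(f(164) + (-21375 - 1*(-14138))) = sqrt((-55 - 5*164) + (-21375 - 1*(-14138))) = sqrt((-55 - 820) + (-21375 + 14138)) = sqrt(-875 - 7237) = sqrt(-8112) = 52*I*sqrt(3)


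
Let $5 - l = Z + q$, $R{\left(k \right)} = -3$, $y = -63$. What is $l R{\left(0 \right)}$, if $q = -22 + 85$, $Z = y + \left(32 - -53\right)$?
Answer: $240$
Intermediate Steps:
$Z = 22$ ($Z = -63 + \left(32 - -53\right) = -63 + \left(32 + 53\right) = -63 + 85 = 22$)
$q = 63$
$l = -80$ ($l = 5 - \left(22 + 63\right) = 5 - 85 = -80$)
$l R{\left(0 \right)} = \left(-80\right) \left(-3\right) = 240$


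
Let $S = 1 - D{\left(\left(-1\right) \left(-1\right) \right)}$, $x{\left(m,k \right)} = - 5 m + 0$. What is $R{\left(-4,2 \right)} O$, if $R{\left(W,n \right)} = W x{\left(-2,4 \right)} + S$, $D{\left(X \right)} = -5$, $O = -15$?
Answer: $510$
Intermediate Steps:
$x{\left(m,k \right)} = - 5 m$
$S = 6$ ($S = 1 - -5 = 1 + 5 = 6$)
$R{\left(W,n \right)} = 6 + 10 W$ ($R{\left(W,n \right)} = W \left(\left(-5\right) \left(-2\right)\right) + 6 = W 10 + 6 = 10 W + 6 = 6 + 10 W$)
$R{\left(-4,2 \right)} O = \left(6 + 10 \left(-4\right)\right) \left(-15\right) = \left(6 - 40\right) \left(-15\right) = \left(-34\right) \left(-15\right) = 510$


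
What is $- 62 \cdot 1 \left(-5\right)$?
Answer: $310$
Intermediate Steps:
$- 62 \cdot 1 \left(-5\right) = \left(-62\right) \left(-5\right) = 310$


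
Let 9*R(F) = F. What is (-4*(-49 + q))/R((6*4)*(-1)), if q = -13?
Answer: -93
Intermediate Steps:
R(F) = F/9
(-4*(-49 + q))/R((6*4)*(-1)) = (-4*(-49 - 13))/((((6*4)*(-1))/9)) = (-4*(-62))/(((24*(-1))/9)) = 248/((⅑)*(-24)) = 248/(-8/3) = -3/8*248 = -93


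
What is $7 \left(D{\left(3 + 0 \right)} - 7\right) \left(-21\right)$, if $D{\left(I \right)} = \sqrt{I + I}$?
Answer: $1029 - 147 \sqrt{6} \approx 668.92$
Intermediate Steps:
$D{\left(I \right)} = \sqrt{2} \sqrt{I}$ ($D{\left(I \right)} = \sqrt{2 I} = \sqrt{2} \sqrt{I}$)
$7 \left(D{\left(3 + 0 \right)} - 7\right) \left(-21\right) = 7 \left(\sqrt{2} \sqrt{3 + 0} - 7\right) \left(-21\right) = 7 \left(\sqrt{2} \sqrt{3} - 7\right) \left(-21\right) = 7 \left(\sqrt{6} - 7\right) \left(-21\right) = 7 \left(-7 + \sqrt{6}\right) \left(-21\right) = \left(-49 + 7 \sqrt{6}\right) \left(-21\right) = 1029 - 147 \sqrt{6}$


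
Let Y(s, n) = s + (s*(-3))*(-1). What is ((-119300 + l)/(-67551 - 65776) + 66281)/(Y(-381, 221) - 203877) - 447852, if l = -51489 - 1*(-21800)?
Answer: -12264659392221080/27385499127 ≈ -4.4785e+5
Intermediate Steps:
l = -29689 (l = -51489 + 21800 = -29689)
Y(s, n) = 4*s (Y(s, n) = s - 3*s*(-1) = s + 3*s = 4*s)
((-119300 + l)/(-67551 - 65776) + 66281)/(Y(-381, 221) - 203877) - 447852 = ((-119300 - 29689)/(-67551 - 65776) + 66281)/(4*(-381) - 203877) - 447852 = (-148989/(-133327) + 66281)/(-1524 - 203877) - 447852 = (-148989*(-1/133327) + 66281)/(-205401) - 447852 = (148989/133327 + 66281)*(-1/205401) - 447852 = (8837195876/133327)*(-1/205401) - 447852 = -8837195876/27385499127 - 447852 = -12264659392221080/27385499127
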